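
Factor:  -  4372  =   - 2^2*1093^1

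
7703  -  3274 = 4429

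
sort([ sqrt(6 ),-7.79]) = [ - 7.79, sqrt(6 )]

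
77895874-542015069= - 464119195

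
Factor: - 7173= - 3^2 * 797^1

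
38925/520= 7785/104= 74.86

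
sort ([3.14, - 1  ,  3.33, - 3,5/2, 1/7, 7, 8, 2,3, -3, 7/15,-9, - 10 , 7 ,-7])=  [ - 10 ,-9, -7,-3, - 3,- 1, 1/7,7/15,2, 5/2, 3, 3.14, 3.33, 7 , 7, 8] 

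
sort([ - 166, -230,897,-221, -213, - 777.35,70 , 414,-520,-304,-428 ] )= [ - 777.35,  -  520, - 428, - 304, - 230, -221, - 213, - 166, 70, 414, 897 ] 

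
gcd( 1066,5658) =82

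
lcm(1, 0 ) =0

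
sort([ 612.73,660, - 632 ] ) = [  -  632,612.73 , 660]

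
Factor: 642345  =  3^1*5^1*11^1*17^1*229^1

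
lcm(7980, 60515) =726180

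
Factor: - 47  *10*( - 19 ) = 8930 = 2^1*5^1*19^1*47^1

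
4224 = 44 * 96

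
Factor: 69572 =2^2 * 17393^1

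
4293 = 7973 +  - 3680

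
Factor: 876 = 2^2*3^1*73^1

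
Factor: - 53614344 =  - 2^3*3^1*7^1*319133^1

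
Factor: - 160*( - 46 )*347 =2553920 = 2^6*5^1 * 23^1*347^1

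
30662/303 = 30662/303 = 101.19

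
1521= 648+873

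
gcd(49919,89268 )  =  1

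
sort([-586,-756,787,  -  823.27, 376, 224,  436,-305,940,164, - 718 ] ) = [ - 823.27,-756,-718, - 586,-305,164,224,376,436,787,940 ] 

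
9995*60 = 599700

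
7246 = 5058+2188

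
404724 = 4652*87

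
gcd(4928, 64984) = 8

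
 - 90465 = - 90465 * 1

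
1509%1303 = 206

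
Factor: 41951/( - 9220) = - 91/20= -2^( - 2 )*5^( - 1 )* 7^1*13^1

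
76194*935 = 71241390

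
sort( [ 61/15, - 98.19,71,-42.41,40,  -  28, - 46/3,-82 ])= [ - 98.19, - 82, - 42.41, - 28, - 46/3,61/15,40,71]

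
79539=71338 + 8201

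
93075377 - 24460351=68615026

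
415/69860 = 83/13972 = 0.01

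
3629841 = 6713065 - 3083224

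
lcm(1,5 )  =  5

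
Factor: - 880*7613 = - 6699440=- 2^4 * 5^1 * 11^1*23^1  *331^1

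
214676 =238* 902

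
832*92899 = 77291968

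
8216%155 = 1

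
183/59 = 3 + 6/59 = 3.10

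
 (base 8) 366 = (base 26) 9C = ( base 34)78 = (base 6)1050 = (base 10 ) 246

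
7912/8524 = 1978/2131 = 0.93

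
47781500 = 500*95563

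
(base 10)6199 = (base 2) 1100000110111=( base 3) 22111121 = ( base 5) 144244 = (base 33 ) 5MS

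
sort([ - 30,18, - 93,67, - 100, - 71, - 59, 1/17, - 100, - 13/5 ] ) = [ - 100,  -  100, - 93 , - 71, - 59, - 30, - 13/5,1/17,18,  67 ]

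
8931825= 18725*477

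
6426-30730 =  - 24304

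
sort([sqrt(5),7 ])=[sqrt( 5), 7]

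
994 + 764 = 1758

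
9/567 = 1/63 = 0.02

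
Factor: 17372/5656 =43/14 = 2^( - 1 )*7^(  -  1)*43^1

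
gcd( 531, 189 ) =9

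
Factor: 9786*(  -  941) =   -  9208626 =-2^1 * 3^1*7^1*233^1* 941^1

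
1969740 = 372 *5295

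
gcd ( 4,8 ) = 4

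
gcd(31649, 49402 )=1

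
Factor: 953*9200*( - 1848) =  - 2^7*3^1*5^2*7^1*11^1 * 23^1*953^1  =  -  16202524800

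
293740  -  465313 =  - 171573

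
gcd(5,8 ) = 1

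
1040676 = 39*26684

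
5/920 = 1/184  =  0.01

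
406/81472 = 203/40736 = 0.00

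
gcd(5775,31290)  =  105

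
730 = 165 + 565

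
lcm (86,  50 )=2150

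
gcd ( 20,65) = 5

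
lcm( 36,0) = 0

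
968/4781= 968/4781 = 0.20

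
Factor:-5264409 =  - 3^1*1754803^1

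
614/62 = 307/31 = 9.90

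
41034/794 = 51 + 270/397 = 51.68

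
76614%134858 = 76614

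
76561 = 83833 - 7272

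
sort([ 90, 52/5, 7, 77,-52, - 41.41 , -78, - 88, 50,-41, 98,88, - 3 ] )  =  [-88, - 78,-52, - 41.41,  -  41,-3, 7, 52/5,50, 77,88, 90, 98 ]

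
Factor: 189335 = 5^1 *19^1*1993^1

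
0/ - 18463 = 0/1 =-0.00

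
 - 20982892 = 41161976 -62144868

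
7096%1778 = 1762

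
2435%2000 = 435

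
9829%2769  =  1522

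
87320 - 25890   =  61430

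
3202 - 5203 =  - 2001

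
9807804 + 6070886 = 15878690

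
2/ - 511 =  - 2/511= - 0.00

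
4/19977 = 4/19977 = 0.00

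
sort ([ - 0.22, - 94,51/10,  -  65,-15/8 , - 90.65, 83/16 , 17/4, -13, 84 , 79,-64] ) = [  -  94 , - 90.65, - 65 , - 64,-13 ,  -  15/8, - 0.22, 17/4 , 51/10, 83/16,79 , 84]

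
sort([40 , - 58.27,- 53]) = [ - 58.27, - 53, 40 ]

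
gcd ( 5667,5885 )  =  1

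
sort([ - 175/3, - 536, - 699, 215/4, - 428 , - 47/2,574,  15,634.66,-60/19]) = [ - 699,- 536,  -  428,-175/3,-47/2, - 60/19,15, 215/4, 574,634.66]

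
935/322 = 935/322  =  2.90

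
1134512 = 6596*172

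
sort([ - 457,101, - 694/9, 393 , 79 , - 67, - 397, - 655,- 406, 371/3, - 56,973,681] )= [-655, - 457,-406 , - 397, - 694/9, -67 , - 56,79,  101 , 371/3,393 , 681,973]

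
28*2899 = 81172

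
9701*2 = 19402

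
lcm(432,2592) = 2592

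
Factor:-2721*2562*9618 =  - 2^2*3^3*7^2 * 61^1*229^1*907^1 = - 67049020836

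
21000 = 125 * 168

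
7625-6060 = 1565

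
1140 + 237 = 1377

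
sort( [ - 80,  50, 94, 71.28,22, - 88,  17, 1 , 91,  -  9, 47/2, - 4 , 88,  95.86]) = [ - 88, - 80, - 9,-4, 1,17 , 22, 47/2, 50,71.28,88,91, 94,  95.86 ] 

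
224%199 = 25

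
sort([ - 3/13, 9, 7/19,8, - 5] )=[-5, - 3/13,7/19,8 , 9] 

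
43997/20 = 2199 + 17/20 = 2199.85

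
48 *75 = 3600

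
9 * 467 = 4203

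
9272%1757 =487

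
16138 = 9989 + 6149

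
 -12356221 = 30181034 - 42537255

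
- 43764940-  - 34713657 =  - 9051283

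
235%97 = 41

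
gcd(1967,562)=281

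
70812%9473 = 4501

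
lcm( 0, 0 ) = 0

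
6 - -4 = 10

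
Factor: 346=2^1*173^1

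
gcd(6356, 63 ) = 7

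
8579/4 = 2144 + 3/4=2144.75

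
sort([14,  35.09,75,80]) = [14, 35.09, 75, 80]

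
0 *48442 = 0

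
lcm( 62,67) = 4154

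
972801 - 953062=19739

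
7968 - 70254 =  - 62286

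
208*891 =185328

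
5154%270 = 24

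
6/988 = 3/494=0.01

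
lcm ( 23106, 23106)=23106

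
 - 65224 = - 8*8153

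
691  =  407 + 284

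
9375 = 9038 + 337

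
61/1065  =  61/1065 = 0.06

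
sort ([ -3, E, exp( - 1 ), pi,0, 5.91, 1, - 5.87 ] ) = [ - 5.87,  -  3, 0,exp(-1),1,E, pi,  5.91 ] 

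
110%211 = 110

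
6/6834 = 1/1139 = 0.00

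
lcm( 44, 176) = 176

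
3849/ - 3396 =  - 2 + 981/1132 = - 1.13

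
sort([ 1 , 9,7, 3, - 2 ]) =[ - 2, 1, 3,7,9]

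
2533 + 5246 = 7779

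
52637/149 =353  +  40/149 = 353.27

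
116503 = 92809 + 23694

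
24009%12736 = 11273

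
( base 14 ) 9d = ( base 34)43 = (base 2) 10001011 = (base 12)b7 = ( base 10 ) 139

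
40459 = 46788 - 6329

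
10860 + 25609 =36469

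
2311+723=3034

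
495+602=1097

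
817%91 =89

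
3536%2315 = 1221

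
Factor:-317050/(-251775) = 2^1 * 3^( - 3)*  17^1 = 34/27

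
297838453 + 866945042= 1164783495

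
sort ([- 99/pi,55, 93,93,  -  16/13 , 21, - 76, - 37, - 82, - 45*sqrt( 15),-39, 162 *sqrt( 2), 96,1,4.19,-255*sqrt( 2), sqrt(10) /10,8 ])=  [ - 255*sqrt( 2), - 45*sqrt( 15), - 82, - 76,-39,  -  37, - 99/pi,  -  16/13,sqrt( 10)/10,1,4.19, 8,21,55,  93,  93 , 96, 162 * sqrt( 2) ]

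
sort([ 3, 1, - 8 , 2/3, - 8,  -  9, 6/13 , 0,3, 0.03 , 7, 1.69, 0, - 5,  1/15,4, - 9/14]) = [ - 9, - 8, - 8,- 5, - 9/14 , 0 , 0,0.03 , 1/15 , 6/13, 2/3,1, 1.69,  3, 3,4,7 ]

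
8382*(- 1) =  - 8382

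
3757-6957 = -3200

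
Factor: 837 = 3^3 * 31^1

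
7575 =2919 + 4656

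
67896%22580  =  156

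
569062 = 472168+96894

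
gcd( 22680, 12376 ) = 56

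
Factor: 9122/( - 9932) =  - 4561/4966= - 2^( - 1 )*13^( - 1) * 191^( - 1) *4561^1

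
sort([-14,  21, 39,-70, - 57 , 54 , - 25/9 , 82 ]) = [-70, - 57, - 14, - 25/9, 21,39,54,82]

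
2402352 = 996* 2412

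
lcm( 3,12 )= 12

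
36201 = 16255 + 19946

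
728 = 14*52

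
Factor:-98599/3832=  - 2^( - 3)*43^1 *479^( - 1)*2293^1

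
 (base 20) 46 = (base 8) 126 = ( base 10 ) 86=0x56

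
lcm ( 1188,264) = 2376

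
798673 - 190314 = 608359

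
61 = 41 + 20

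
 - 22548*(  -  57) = 1285236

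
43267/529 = 81 + 418/529 = 81.79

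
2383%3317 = 2383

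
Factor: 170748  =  2^2*3^4*17^1*31^1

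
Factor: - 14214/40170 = - 5^(- 1 )*13^( - 1)*23^1 = -23/65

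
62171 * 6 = 373026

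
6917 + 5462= 12379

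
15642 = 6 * 2607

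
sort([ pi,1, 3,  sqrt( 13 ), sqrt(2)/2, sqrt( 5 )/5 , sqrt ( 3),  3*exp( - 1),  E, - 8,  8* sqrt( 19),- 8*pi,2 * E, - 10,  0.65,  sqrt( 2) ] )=[ - 8*pi, - 10, - 8,  sqrt( 5 ) /5,0.65,  sqrt( 2) /2,  1, 3*exp( - 1 ),sqrt( 2),sqrt (3),E,3,pi,sqrt( 13 ), 2*E, 8*sqrt(19) ]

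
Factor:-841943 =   -  227^1*3709^1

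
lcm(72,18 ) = 72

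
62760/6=10460=10460.00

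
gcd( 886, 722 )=2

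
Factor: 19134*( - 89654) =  - 2^2 * 3^2 * 23^1*1063^1 * 1949^1 = - 1715439636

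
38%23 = 15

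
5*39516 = 197580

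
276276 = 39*7084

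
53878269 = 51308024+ 2570245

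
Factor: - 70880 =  - 2^5* 5^1  *443^1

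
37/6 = 37/6 = 6.17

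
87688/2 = 43844 = 43844.00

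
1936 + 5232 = 7168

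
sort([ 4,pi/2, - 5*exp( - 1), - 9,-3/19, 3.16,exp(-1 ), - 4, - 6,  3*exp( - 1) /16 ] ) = [ - 9,- 6, - 4, - 5*exp( - 1), - 3/19, 3*exp(-1)/16,exp(-1),pi/2,3.16,4]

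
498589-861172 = - 362583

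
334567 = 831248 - 496681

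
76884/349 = 220 + 104/349 =220.30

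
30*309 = 9270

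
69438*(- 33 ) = -2291454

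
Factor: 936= 2^3*3^2*13^1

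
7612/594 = 12 + 22/27 = 12.81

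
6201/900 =689/100 =6.89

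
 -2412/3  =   - 804 = -  804.00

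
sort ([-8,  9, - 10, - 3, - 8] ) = [ - 10,- 8 ,-8,-3,9]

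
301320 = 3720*81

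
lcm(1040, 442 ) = 17680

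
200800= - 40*( - 5020) 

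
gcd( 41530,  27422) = 2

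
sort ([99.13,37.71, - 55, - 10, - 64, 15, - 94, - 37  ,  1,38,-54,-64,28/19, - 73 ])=[  -  94, - 73, - 64 ,-64, - 55,-54, - 37, - 10,  1,28/19, 15,  37.71, 38,  99.13] 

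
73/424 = 73/424 = 0.17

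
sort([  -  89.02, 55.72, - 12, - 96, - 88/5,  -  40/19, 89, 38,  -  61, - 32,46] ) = [ - 96, - 89.02, - 61, - 32  , - 88/5, - 12, - 40/19,38, 46,55.72, 89 ]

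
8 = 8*1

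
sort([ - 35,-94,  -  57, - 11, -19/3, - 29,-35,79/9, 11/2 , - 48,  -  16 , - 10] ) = [ - 94,-57, - 48, - 35,  -  35,-29, - 16, - 11,  -  10, - 19/3, 11/2,79/9]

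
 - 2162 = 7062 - 9224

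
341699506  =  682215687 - 340516181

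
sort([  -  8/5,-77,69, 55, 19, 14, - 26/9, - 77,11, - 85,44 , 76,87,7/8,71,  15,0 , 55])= [ - 85, - 77, - 77, - 26/9, - 8/5, 0,7/8, 11,14, 15 , 19, 44,55,  55, 69,71 , 76,87 ]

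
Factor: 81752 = 2^3*11^1*929^1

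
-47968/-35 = 1370 + 18/35 = 1370.51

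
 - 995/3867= -995/3867 = - 0.26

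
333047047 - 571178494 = - 238131447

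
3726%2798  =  928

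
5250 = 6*875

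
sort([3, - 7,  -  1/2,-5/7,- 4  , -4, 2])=[-7,  -  4, - 4, - 5/7,  -  1/2,2,3 ]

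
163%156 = 7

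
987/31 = 987/31=31.84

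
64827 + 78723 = 143550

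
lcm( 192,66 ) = 2112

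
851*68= 57868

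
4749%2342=65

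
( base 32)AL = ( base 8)525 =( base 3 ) 110122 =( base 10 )341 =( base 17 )131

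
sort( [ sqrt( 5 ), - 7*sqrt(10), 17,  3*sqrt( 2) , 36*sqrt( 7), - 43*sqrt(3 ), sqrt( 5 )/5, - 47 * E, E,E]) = [ - 47*E, - 43*sqrt(3 ), - 7*sqrt(10 ), sqrt( 5 ) /5,sqrt( 5 ), E, E,3*sqrt(2),  17, 36* sqrt(7) ]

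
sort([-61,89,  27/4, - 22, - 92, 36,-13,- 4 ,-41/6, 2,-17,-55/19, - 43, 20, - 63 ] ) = [ -92, - 63,-61, - 43,-22,-17, - 13,  -  41/6,-4,-55/19, 2,27/4, 20, 36,89]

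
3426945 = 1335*2567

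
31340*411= 12880740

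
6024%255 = 159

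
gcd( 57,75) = 3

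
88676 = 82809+5867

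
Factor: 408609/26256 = 249/16 = 2^(-4 )*3^1*83^1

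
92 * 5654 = 520168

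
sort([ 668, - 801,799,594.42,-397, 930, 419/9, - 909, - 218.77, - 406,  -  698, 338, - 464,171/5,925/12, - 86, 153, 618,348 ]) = [ - 909, - 801, - 698,-464, -406, - 397, - 218.77, - 86, 171/5 , 419/9,925/12, 153,338, 348, 594.42,618,668, 799,930]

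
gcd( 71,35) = 1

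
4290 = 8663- 4373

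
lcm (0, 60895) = 0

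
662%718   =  662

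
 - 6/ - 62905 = 6/62905=0.00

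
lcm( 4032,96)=4032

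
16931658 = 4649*3642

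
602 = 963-361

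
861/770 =1 +13/110 = 1.12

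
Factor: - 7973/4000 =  - 2^ (- 5 )*5^( - 3)*7^1*17^1*67^1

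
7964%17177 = 7964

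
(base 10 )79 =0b1001111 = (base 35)29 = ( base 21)3G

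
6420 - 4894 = 1526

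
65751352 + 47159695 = 112911047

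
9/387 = 1/43 = 0.02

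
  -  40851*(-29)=1184679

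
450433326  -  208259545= 242173781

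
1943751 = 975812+967939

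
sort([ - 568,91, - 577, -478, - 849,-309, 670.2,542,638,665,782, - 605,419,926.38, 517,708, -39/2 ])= [ - 849, - 605,-577,-568,-478,-309, - 39/2,91,419,517 , 542,638,665, 670.2,708,782 , 926.38] 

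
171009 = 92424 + 78585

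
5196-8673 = - 3477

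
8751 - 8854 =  - 103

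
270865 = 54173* 5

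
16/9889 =16/9889 = 0.00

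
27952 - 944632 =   -  916680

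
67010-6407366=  - 6340356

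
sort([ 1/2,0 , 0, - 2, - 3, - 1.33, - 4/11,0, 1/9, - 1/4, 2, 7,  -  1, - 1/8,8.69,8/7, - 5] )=[-5, - 3,-2, - 1.33, - 1, - 4/11, - 1/4 , - 1/8,  0,0,0, 1/9,1/2,8/7,2 , 7,8.69] 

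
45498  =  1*45498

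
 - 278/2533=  - 278/2533 = -0.11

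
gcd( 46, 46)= 46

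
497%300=197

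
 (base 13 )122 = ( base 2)11000101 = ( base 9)238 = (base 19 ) A7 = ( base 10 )197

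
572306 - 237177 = 335129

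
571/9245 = 571/9245 =0.06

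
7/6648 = 7/6648  =  0.00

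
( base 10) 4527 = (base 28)5lj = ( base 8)10657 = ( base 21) a5c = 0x11af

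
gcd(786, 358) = 2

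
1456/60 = 24 + 4/15= 24.27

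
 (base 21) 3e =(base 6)205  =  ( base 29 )2J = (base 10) 77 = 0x4D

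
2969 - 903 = 2066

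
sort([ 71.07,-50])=[ - 50,71.07]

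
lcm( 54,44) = 1188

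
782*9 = 7038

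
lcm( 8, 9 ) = 72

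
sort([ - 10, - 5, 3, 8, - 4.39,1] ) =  [ - 10,  -  5, - 4.39,1, 3,8 ] 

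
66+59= 125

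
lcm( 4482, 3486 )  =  31374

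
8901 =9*989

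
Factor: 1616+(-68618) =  - 2^1*3^1 * 13^1* 859^1=-  67002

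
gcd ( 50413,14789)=1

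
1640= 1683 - 43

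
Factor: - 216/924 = - 2^1 * 3^2 * 7^( - 1 )*11^( - 1) = - 18/77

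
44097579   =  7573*5823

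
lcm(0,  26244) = 0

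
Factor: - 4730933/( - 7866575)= 5^ (-2)*23^( - 1) *13681^( - 1 )*4730933^1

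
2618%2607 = 11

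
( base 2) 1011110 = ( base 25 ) 3J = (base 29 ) 37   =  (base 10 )94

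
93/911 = 93/911 = 0.10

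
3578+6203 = 9781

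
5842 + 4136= 9978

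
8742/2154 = 1457/359 = 4.06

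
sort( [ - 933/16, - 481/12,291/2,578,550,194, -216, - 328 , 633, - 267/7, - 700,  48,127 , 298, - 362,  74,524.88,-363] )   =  [ - 700,- 363,-362, -328, - 216, - 933/16,-481/12, - 267/7,48 , 74,127,  291/2,194, 298,524.88 , 550, 578,633]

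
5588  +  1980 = 7568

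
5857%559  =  267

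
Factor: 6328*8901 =56325528 = 2^3 * 3^2*7^1*23^1*43^1*113^1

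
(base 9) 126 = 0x69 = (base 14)77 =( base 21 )50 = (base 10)105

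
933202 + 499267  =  1432469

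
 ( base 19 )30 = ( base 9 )63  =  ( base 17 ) 36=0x39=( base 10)57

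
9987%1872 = 627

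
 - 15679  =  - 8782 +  - 6897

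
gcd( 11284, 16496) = 4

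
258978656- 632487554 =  - 373508898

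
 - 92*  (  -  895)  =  82340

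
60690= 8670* 7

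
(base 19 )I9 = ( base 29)c3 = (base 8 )537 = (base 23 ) f6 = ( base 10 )351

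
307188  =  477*644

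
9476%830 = 346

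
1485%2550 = 1485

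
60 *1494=89640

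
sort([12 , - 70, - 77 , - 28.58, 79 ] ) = [ - 77, - 70, - 28.58, 12, 79]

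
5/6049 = 5/6049 = 0.00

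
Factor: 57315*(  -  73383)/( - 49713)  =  3^1*5^1 * 61^1 * 73^(  -  1)*227^( - 1)*401^1*3821^1 =1401982215/16571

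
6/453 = 2/151 = 0.01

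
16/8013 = 16/8013 = 0.00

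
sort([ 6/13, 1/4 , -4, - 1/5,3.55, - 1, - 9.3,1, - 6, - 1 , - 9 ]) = [ - 9.3, - 9, - 6,-4,-1, - 1, - 1/5,1/4,6/13,1,3.55]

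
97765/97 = 1007 + 86/97 = 1007.89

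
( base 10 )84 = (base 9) 103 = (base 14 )60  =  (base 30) 2O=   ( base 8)124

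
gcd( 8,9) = 1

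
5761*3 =17283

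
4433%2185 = 63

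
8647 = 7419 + 1228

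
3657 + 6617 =10274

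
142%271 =142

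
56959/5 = 11391  +  4/5 = 11391.80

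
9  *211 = 1899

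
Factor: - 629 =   -  17^1* 37^1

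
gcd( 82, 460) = 2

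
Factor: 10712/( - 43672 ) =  - 13/53 = - 13^1*53^(-1) 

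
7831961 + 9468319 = 17300280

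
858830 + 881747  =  1740577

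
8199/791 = 10 + 289/791 = 10.37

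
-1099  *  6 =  - 6594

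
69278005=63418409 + 5859596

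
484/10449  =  484/10449=0.05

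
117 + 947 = 1064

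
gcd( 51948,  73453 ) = 1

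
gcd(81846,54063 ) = 9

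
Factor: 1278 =2^1*3^2*71^1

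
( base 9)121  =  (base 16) 64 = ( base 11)91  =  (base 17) 5f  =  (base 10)100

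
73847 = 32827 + 41020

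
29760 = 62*480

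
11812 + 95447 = 107259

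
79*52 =4108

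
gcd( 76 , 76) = 76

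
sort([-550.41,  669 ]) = [ - 550.41,669 ]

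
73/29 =2 + 15/29 = 2.52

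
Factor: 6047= 6047^1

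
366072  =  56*6537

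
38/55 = 38/55= 0.69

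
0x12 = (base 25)I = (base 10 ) 18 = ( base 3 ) 200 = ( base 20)i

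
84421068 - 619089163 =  - 534668095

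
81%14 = 11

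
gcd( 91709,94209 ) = 1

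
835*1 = 835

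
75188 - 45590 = 29598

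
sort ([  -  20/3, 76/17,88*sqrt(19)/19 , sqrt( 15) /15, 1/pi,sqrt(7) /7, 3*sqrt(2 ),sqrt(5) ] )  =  [ -20/3,sqrt (15)/15  ,  1/pi, sqrt (7 ) /7, sqrt(5),3*sqrt ( 2),76/17,88*sqrt( 19)/19]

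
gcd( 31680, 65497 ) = 1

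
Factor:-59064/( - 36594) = 2^2*3^(-1)*19^( - 1)*23^1 = 92/57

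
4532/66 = 206/3 = 68.67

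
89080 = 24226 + 64854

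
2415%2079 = 336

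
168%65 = 38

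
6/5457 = 2/1819  =  0.00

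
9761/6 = 1626 + 5/6 = 1626.83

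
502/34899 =502/34899 = 0.01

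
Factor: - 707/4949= - 7^ (-1) =-1/7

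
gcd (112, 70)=14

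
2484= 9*276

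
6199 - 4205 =1994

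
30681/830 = 30681/830 = 36.97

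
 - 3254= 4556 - 7810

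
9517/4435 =9517/4435 = 2.15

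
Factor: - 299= - 13^1*23^1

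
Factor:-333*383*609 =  - 77671251= -3^3* 7^1*29^1  *37^1*383^1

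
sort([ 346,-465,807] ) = [ - 465, 346,  807] 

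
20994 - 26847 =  - 5853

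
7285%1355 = 510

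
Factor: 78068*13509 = 1054620612=2^2*3^2*19^1*29^1*79^1*673^1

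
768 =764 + 4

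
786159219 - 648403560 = 137755659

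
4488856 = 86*52196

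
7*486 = 3402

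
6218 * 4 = 24872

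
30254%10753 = 8748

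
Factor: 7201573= 7201573^1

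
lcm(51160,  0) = 0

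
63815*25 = 1595375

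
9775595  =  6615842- - 3159753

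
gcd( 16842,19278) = 42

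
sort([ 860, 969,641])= [ 641,860,969 ] 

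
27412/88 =311 + 1/2 = 311.50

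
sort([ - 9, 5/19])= [ - 9,  5/19 ]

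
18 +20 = 38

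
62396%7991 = 6459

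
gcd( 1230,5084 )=82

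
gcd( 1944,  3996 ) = 108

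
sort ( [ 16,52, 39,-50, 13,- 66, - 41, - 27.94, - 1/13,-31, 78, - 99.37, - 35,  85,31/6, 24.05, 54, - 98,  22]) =[ - 99.37, - 98,- 66, - 50, - 41, - 35 , - 31,  -  27.94, - 1/13,31/6, 13 , 16, 22,24.05, 39, 52, 54, 78,85] 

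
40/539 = 40/539 = 0.07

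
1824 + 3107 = 4931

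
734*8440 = 6194960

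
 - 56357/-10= 56357/10 = 5635.70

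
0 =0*133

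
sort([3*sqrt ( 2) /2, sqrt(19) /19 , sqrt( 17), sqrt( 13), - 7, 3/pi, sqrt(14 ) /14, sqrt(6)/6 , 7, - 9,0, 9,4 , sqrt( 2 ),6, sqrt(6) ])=[ - 9, - 7,  0,sqrt(19)/19, sqrt(14 )/14, sqrt( 6) /6,  3/pi,  sqrt( 2),3 * sqrt(2)/2, sqrt( 6 ),sqrt( 13), 4 , sqrt( 17 ),6,  7,9 ] 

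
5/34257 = 5/34257= 0.00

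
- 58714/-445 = 131 + 419/445 = 131.94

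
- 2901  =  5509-8410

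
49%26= 23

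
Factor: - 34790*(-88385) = 3074914150 = 2^1*5^2*7^2*11^1*71^1*1607^1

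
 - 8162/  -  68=4081/34 = 120.03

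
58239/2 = 58239/2  =  29119.50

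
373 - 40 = 333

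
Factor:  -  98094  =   - 2^1*3^1*16349^1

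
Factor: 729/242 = 2^( - 1 )*3^6* 11^(  -  2 )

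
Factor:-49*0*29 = 0^1 = 0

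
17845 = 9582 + 8263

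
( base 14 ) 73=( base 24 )45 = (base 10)101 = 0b1100101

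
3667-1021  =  2646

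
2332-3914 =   -  1582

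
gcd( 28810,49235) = 215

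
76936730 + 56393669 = 133330399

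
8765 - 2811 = 5954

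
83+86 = 169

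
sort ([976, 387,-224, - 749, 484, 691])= [ - 749,  -  224, 387 , 484, 691, 976 ]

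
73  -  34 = 39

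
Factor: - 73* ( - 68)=4964 = 2^2 * 17^1*73^1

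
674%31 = 23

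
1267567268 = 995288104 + 272279164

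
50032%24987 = 58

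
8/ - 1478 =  - 1 + 735/739 = - 0.01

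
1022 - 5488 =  - 4466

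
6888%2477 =1934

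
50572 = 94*538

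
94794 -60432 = 34362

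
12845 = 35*367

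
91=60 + 31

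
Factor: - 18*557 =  - 10026 = - 2^1*3^2 * 557^1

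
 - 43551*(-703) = 30616353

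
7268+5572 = 12840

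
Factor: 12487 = 12487^1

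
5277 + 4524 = 9801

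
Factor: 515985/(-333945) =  - 839/543 = - 3^(-1)* 181^(-1 )*839^1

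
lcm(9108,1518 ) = 9108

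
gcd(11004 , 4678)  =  2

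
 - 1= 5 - 6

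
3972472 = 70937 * 56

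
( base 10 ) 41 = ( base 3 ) 1112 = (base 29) 1C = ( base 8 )51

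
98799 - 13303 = 85496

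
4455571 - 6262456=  - 1806885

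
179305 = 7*25615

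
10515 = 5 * 2103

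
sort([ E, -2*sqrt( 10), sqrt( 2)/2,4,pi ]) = [ - 2*sqrt(10), sqrt( 2)/2 , E, pi,4 ] 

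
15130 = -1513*( -10)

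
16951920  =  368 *46065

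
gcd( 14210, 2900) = 290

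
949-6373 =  - 5424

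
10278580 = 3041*3380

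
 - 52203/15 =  - 17401/5 = - 3480.20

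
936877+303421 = 1240298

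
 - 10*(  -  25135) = 251350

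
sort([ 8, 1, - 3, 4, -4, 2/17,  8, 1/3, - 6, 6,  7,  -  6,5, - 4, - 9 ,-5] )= [ - 9 , - 6,-6,-5, - 4, - 4, - 3,2/17, 1/3,1, 4,5, 6 , 7, 8, 8 ]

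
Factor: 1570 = 2^1*5^1 * 157^1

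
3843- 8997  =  -5154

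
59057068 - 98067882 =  - 39010814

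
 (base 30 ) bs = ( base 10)358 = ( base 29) ca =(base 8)546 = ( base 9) 437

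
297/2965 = 297/2965 = 0.10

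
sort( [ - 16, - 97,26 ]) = [ - 97,- 16,26]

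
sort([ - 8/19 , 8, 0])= [ -8/19, 0, 8]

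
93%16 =13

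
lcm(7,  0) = 0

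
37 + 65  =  102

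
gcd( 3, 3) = 3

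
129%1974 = 129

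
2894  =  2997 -103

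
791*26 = 20566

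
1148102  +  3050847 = 4198949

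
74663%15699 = 11867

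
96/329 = 96/329=0.29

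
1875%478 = 441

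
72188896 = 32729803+39459093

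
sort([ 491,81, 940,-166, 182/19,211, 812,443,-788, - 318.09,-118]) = [ - 788,-318.09,-166,  -  118, 182/19,81,211,443, 491, 812, 940 ] 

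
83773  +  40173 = 123946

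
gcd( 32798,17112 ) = 1426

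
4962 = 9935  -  4973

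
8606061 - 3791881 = 4814180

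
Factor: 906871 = 7^1 * 129553^1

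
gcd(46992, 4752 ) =528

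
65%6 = 5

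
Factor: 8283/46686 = 2^( - 1 )*11^1*31^ ( - 1) = 11/62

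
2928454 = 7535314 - 4606860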